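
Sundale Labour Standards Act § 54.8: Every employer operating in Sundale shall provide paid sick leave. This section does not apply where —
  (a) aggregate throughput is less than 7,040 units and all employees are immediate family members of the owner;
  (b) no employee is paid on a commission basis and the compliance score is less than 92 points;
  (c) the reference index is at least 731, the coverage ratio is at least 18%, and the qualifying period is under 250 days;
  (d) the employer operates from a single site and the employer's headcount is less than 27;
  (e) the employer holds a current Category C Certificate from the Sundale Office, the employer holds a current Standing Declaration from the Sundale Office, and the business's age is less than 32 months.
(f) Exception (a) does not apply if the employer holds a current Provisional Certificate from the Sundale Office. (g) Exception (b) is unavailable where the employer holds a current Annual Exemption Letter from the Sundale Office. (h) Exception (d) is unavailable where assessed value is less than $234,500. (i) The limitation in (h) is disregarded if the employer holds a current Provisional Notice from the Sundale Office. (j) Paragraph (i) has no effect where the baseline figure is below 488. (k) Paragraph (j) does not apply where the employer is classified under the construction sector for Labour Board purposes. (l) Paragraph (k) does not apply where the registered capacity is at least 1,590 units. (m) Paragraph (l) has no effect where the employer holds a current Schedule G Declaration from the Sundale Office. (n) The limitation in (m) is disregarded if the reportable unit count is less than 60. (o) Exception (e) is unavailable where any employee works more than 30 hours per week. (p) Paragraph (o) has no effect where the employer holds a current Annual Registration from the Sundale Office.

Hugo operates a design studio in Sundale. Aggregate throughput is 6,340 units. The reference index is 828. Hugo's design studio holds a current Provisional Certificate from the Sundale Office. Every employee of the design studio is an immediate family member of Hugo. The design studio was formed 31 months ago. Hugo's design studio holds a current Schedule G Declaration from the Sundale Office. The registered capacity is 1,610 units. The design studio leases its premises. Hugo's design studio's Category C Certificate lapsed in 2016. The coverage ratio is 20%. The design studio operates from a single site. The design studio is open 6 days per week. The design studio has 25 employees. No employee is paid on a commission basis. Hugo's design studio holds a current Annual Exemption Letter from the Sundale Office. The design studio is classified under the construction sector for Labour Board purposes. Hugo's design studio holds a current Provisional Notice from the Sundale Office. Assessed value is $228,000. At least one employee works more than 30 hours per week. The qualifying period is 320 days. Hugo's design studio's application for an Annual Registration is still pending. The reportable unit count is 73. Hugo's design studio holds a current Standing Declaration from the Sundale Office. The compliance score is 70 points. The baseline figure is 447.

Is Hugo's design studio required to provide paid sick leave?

Exception (a)'s conditions are all satisfied: aggregate throughput is 6,340 units, less than the 7,040 units limit; every employee is an immediate family member. But applying paragraph (f): (f) applies — a current Provisional Certificate is held. So (a) is unavailable.
Exception (b): no employee is paid on commission; the compliance score is 70 points, less than the 92 points limit — every condition holds. Turning to paragraph (g): (g) is engaged — a current Annual Exemption Letter is held. So (b) is unavailable.
Exception (c) requires that the qualifying period is under 250 days; but the qualifying period is 320 days, not under 250 days, so (c) is unavailable.
All of (d)'s requirements are met (the employer operates from a single site; the employer's headcount is 25, less than the 27 limit). As to paragraphs (h)–(n): (h) would limit (d) — assessed value is $228,000, less than the $234,500 limit — but (i) sets (h) aside: (i) operates against (h): a current Provisional Notice is held. (j) operates (the baseline figure is 447, below the 488 limit), but is itself disapplied by (k): (k) applies — the design studio is classified under the construction sector. (l) would limit (k) — the registered capacity is 1,610 units, meeting the 1,590 units threshold — but (m) sets (l) aside: (m) is triggered — a current Schedule G Declaration is held. (n) does not operate here (the reportable unit count is 73, not less than 60), so (m) stands. Exception (d) stands.
Exception (e) fails — the Category C Certificate is not current.

No — exception (d) applies; Hugo's design studio is not required to provide paid sick leave.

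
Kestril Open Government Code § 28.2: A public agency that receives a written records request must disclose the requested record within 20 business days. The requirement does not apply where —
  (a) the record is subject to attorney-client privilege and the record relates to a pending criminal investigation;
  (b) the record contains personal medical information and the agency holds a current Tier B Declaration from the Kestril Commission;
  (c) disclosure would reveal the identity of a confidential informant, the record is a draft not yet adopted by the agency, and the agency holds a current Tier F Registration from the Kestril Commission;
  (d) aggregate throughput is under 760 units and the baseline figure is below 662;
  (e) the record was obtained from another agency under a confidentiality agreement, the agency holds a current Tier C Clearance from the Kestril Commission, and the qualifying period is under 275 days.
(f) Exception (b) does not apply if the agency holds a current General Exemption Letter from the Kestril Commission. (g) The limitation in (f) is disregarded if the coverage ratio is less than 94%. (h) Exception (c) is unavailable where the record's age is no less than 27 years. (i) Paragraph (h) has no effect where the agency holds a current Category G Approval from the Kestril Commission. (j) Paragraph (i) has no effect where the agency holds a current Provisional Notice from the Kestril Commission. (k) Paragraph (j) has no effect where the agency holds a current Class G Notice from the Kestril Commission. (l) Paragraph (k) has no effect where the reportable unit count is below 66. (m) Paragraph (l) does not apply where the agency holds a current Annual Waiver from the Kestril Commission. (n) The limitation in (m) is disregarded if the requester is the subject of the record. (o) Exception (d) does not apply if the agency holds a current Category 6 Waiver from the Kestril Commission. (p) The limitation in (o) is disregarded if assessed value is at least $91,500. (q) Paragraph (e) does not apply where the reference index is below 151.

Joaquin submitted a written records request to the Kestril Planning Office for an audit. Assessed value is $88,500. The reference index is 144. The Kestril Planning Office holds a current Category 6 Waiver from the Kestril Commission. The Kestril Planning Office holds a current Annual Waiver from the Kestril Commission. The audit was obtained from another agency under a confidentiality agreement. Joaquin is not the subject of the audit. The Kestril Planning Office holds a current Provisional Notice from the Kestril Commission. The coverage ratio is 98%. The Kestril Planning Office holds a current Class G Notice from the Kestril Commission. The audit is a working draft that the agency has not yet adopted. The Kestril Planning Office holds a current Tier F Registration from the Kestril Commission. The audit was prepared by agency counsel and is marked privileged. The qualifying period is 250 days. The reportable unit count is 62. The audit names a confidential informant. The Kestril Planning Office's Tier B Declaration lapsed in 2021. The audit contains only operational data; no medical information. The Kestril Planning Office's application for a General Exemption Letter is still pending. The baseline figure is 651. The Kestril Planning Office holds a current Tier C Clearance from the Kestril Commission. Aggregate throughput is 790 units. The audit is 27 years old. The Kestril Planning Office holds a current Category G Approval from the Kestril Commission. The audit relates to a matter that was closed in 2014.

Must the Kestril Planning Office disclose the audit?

Exception (a) fails — the audit relates to a closed matter.
Exception (b) fails — the audit contains only operational data.
Exception (c)'s conditions are all satisfied: the audit names a confidential informant; the audit is an unadopted draft; a current Tier F Registration is held. Under paragraphs (h)–(n): (h) applies (the record's age is 27 years, meeting the 27 years threshold), but is itself disapplied by (i): (i) operates against (h): a current Category G Approval is held. (j) would limit (i) — a current Provisional Notice is held — but (k) sets (j) aside: (k) operates against (j): a current Class G Notice is held. (l) would limit (k) — the reportable unit count is 62, below the 66 limit — but (m) sets (l) aside: (m) operates against (l): a current Annual Waiver is held. (n) is inapplicable (Joaquin is not the subject of the audit), so (m) stands. (c) remains available.
Exception (d) requires that aggregate throughput is under 760 units; but aggregate throughput is 790 units, not under 760 units, so (d) is unavailable.
Exception (e) is satisfied on its face — the audit was obtained under a confidentiality agreement; a current Tier C Clearance is held; the qualifying period is 250 days, under the 275 days limit. But: (q) is engaged — the reference index is 144, below the 151 limit. Exception (e) does not apply.

No — exception (c) applies; the Kestril Planning Office is not required to disclose the audit.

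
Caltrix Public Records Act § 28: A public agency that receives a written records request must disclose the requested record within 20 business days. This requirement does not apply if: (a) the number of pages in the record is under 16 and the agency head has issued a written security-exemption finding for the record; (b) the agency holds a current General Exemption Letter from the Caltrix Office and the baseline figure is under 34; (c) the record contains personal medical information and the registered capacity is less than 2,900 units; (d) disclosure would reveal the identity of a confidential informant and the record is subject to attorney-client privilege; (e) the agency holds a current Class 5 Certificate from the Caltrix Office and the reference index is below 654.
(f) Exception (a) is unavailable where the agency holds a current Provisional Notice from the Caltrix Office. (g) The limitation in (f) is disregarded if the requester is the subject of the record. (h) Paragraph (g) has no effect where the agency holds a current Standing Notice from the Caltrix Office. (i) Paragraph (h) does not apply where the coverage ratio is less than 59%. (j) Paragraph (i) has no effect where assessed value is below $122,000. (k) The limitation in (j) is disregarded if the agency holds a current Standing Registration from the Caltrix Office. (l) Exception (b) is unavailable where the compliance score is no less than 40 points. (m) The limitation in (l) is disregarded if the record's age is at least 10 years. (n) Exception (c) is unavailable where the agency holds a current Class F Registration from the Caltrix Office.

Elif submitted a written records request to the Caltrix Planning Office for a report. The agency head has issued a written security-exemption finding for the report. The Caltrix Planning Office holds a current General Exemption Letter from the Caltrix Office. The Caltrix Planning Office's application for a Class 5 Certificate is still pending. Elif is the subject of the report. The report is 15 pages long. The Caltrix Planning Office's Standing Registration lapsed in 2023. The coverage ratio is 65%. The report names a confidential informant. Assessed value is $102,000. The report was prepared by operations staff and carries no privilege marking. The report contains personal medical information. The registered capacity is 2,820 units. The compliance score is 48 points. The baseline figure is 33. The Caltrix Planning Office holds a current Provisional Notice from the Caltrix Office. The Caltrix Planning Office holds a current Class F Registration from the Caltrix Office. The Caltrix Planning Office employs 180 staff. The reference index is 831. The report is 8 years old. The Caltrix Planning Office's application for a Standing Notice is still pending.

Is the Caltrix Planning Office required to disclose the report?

No — exception (a) applies; the Caltrix Planning Office is not required to disclose the report.

All of (a)'s requirements are met (the number of pages in the record is 15, under the 16 limit; a written security-exemption finding has been issued). Under paragraphs (f)–(k): (f) applies (a current Provisional Notice is held), but yields to (g): (g) operates against (f): Elif is the subject of the report. (h), which would lift (g), does not operate here — the Standing Notice is not current. So (a) applies.
Exception (b): a current General Exemption Letter is held; the baseline figure is 33, under the 34 limit — every condition holds. Turning to paragraphs (l)–(m): (l) operates against (b): the compliance score is 48 points, meeting the 40 points threshold. (m) is not triggered (the record's age is 8 years, short of 10 years), so (l) stands. Exception (b) does not apply.
Exception (c)'s conditions are all satisfied: the report contains personal medical information; the registered capacity is 2,820 units, less than the 2,900 units limit. Turning to paragraph (n): (n) operates against (c): a current Class F Registration is held. So (c) is unavailable.
Exception (d) does not apply: the report carries no privilege marking.
Exception (e) fails — there is no Class 5 Certificate in force.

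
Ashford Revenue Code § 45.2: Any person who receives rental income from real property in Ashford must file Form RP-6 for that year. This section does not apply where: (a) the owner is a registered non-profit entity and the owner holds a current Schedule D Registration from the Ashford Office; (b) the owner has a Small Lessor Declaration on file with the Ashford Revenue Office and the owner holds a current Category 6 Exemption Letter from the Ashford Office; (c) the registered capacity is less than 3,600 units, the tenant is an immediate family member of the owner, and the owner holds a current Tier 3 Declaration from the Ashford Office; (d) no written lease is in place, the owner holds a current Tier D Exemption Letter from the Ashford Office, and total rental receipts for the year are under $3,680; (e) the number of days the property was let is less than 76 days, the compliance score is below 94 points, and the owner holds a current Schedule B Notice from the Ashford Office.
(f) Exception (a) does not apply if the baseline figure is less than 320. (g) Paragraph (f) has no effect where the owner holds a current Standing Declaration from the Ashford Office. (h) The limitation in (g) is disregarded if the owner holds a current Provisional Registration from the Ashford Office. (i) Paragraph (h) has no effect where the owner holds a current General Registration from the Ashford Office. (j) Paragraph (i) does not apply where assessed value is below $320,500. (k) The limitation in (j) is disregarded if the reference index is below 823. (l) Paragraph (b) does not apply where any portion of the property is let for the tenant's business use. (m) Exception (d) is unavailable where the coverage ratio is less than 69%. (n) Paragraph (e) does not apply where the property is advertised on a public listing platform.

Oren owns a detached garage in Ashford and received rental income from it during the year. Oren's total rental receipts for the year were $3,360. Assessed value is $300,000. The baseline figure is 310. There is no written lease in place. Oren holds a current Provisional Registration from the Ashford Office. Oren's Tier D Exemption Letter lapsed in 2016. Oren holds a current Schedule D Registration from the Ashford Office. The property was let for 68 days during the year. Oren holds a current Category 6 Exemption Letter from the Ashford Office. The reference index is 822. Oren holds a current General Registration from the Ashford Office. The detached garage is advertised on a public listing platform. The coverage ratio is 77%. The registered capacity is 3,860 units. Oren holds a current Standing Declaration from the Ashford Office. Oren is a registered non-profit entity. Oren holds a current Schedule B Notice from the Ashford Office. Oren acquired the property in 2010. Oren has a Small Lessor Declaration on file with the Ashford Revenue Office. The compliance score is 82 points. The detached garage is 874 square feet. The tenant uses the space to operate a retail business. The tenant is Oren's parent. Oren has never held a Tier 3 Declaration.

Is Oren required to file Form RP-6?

No — exception (a) applies; Oren is not required to file Form RP-6.

Exception (a) is satisfied on its face — Oren is a registered non-profit; a current Schedule D Registration is held. Under paragraphs (f)–(k): (f) applies (the baseline figure is 310, less than the 320 limit), but is itself disapplied by (g): (g) applies — a current Standing Declaration is held. (h) is triggered (a current Provisional Registration is held), but is set aside by (i): (i) is engaged — a current General Registration is held. (j) would limit (i) — assessed value is $300,000, below the $320,500 limit — but (k) sets (j) aside: (k) operates — the reference index is 822, below the 823 limit. So (a) applies.
Exception (b): a Small Lessor Declaration is on file; a current Category 6 Exemption Letter is held — every condition holds. However, paragraph (l) must be considered: (l) operates against (b): the space is let for business use. Exception (b) does not apply.
Exception (c) requires that the registered capacity is less than 3,600 units; but the registered capacity is 3,860 units, not less than 3,600 units, so (c) is unavailable.
Exception (d) does not apply: there is no Tier D Exemption Letter in force.
All of (e)'s requirements are met (the number of days the property was let is 68 days, less than the 76 days limit; the compliance score is 82 points, below the 94 points limit; a current Schedule B Notice is held). But applying paragraph (n): (n) operates — the property is publicly advertised. So (e) is unavailable.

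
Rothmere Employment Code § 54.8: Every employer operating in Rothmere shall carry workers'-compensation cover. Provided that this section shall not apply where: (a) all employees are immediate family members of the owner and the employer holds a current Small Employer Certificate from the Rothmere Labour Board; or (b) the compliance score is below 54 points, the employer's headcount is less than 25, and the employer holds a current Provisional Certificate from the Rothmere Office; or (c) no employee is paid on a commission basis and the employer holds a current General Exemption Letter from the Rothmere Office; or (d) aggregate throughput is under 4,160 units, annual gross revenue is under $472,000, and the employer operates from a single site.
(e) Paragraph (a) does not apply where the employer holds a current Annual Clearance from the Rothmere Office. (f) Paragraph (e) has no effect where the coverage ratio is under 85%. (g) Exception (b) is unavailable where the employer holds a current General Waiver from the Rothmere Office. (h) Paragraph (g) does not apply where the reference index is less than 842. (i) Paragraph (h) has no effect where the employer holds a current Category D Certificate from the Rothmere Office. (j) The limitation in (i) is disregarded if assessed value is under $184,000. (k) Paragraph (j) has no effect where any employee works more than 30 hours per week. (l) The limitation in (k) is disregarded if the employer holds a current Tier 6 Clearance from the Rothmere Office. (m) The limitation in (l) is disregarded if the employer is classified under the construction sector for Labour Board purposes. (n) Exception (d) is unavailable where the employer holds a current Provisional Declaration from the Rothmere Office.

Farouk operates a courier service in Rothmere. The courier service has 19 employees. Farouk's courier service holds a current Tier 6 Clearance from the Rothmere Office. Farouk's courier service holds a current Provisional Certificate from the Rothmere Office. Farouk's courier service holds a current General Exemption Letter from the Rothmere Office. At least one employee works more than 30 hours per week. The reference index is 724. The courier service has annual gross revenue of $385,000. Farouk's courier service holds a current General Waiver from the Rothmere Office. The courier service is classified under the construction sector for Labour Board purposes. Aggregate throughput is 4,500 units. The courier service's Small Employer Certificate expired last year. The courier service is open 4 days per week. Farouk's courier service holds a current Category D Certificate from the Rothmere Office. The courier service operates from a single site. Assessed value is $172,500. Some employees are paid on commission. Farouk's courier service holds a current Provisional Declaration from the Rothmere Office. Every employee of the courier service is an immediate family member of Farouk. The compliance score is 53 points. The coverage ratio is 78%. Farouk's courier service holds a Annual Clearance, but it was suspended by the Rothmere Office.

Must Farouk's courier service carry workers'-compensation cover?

Yes — Farouk's courier service must carry workers'-compensation cover.

Exception (a) does not apply: the Small Employer Certificate has expired.
Exception (b)'s conditions are all satisfied: the compliance score is 53 points, below the 54 points limit; the employer's headcount is 19, less than the 25 limit; a current Provisional Certificate is held. Turning to paragraphs (g)–(m): (g) operates — a current General Waiver is held. (h) is engaged (the reference index is 724, less than the 842 limit), but is itself disapplied by (i): (i) is triggered — a current Category D Certificate is held. (j) would limit (i) — assessed value is $172,500, under the $184,000 limit — but (k) sets (j) aside: (k) applies — at least one employee exceeds 30 hours/week. (l) would limit (k) — a current Tier 6 Clearance is held — but (m) sets (l) aside: (m) applies — the courier service is classified under the construction sector. Exception (b) does not apply.
Exception (c) fails — some employees are paid on commission.
Exception (d) fails — aggregate throughput is 4,500 units, not under 4,160 units.
Every exception is unavailable, so the rule governs.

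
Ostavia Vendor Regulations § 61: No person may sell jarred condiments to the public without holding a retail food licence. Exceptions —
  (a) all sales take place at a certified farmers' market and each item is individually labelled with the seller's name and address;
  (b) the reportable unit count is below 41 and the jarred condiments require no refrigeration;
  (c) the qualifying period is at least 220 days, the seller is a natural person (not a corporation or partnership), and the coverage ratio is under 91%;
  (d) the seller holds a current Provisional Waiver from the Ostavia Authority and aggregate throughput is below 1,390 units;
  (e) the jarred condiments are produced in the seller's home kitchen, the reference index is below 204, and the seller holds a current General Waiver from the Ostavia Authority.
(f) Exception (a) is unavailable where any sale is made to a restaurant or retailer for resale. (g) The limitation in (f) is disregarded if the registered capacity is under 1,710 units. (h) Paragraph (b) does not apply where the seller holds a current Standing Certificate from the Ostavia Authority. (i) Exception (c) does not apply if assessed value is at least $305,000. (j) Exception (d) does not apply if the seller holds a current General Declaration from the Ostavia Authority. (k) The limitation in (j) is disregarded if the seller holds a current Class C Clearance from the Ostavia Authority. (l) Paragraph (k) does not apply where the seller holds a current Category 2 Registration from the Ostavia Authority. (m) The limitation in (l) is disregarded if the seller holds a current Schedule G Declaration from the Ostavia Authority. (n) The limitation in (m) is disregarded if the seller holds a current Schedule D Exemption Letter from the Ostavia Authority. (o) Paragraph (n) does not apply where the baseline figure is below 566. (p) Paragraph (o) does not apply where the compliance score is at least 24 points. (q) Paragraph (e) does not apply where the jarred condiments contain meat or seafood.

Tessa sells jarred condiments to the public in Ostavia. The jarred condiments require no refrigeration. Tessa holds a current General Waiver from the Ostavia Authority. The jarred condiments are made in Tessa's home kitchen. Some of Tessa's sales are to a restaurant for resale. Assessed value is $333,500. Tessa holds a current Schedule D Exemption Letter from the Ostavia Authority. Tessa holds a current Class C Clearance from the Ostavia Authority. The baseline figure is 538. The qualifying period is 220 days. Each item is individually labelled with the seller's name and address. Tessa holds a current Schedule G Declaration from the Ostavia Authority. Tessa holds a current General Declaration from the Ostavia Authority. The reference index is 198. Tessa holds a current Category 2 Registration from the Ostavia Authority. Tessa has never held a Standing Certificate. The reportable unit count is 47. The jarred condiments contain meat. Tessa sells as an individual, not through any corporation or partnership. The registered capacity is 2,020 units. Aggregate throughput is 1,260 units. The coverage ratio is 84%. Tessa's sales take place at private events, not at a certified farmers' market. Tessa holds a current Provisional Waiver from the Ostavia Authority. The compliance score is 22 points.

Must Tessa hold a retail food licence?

Exception (a) fails — sales are at private events, not a certified farmers' market.
Exception (b) does not apply: the reportable unit count is 47, not below 41.
Exception (c)'s conditions are all satisfied: the qualifying period is 220 days, meeting the 220 days threshold; the seller is a natural person; the coverage ratio is 84%, under the 91% limit. Turning to paragraph (i): (i) operates against (c): assessed value is $333,500, meeting the $305,000 threshold. Exception (c) does not apply.
All of (d)'s requirements are met (a current Provisional Waiver is held; aggregate throughput is 1,260 units, below the 1,390 units limit). As to paragraphs (j)–(p): (j) would limit (d) — a current General Declaration is held — but (k) sets (j) aside: (k) operates against (j): a current Class C Clearance is held. (l) would limit (k) — a current Category 2 Registration is held — but (m) sets (l) aside: (m) operates against (l): a current Schedule G Declaration is held. (n) operates (a current Schedule D Exemption Letter is held), but is itself disapplied by (o): (o) operates against (n): the baseline figure is 538, below the 566 limit. (p), which would lift (o), is inapplicable — the compliance score is 22 points, short of 24 points. So (d) applies.
All of (e)'s requirements are met (the jarred condiments are home-kitchen produced; the reference index is 198, below the 204 limit; a current General Waiver is held). But: (q) is triggered — the jarred condiments contain meat. So (e) is unavailable.

No — exception (d) applies; Tessa is not required to hold a retail food licence.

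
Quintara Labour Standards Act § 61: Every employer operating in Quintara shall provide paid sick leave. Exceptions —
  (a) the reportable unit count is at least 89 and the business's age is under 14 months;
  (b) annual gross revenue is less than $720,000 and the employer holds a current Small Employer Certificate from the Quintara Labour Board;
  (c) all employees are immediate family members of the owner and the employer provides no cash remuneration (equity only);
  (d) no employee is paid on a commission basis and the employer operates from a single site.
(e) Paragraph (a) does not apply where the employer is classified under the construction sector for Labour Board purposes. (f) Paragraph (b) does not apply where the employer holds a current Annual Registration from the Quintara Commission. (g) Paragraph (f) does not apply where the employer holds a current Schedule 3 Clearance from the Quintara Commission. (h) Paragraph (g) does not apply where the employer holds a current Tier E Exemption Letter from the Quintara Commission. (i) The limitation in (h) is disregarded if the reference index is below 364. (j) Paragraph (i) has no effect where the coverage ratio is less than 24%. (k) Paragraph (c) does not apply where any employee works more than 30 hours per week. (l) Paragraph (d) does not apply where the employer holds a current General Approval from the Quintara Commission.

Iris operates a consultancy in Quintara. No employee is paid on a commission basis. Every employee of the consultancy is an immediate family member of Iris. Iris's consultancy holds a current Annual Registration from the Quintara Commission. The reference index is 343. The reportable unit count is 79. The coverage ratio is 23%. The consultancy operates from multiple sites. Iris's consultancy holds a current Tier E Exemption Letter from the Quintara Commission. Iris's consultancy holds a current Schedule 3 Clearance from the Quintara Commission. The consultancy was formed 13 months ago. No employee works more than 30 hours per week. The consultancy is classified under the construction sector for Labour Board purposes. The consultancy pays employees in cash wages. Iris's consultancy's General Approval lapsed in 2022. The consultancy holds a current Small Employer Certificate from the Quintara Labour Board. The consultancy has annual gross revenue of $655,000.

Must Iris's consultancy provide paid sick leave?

Yes — Iris's consultancy must provide paid sick leave.

Exception (a) fails — the reportable unit count is 79, short of 89.
All of (b)'s requirements are met (annual gross revenue is $655,000, less than the $720,000 limit; a current Small Employer Certificate is held). But applying paragraphs (f)–(j): (f) operates against (b): a current Annual Registration is held. (g) is triggered (a current Schedule 3 Clearance is held), but is set aside by (h): (h) is triggered — a current Tier E Exemption Letter is held. (i) would limit (h) — the reference index is 343, below the 364 limit — but (j) sets (i) aside: (j) operates against (i): the coverage ratio is 23%, less than the 24% limit. So (b) is unavailable.
Exception (c) requires that the employer provides no cash remuneration (equity only); but employees are paid cash wages, so (c) is unavailable.
Exception (d) requires that the employer operates from a single site; but the employer operates from multiple sites, so (d) is unavailable.
None of the exceptions is available; § 61 applies in full.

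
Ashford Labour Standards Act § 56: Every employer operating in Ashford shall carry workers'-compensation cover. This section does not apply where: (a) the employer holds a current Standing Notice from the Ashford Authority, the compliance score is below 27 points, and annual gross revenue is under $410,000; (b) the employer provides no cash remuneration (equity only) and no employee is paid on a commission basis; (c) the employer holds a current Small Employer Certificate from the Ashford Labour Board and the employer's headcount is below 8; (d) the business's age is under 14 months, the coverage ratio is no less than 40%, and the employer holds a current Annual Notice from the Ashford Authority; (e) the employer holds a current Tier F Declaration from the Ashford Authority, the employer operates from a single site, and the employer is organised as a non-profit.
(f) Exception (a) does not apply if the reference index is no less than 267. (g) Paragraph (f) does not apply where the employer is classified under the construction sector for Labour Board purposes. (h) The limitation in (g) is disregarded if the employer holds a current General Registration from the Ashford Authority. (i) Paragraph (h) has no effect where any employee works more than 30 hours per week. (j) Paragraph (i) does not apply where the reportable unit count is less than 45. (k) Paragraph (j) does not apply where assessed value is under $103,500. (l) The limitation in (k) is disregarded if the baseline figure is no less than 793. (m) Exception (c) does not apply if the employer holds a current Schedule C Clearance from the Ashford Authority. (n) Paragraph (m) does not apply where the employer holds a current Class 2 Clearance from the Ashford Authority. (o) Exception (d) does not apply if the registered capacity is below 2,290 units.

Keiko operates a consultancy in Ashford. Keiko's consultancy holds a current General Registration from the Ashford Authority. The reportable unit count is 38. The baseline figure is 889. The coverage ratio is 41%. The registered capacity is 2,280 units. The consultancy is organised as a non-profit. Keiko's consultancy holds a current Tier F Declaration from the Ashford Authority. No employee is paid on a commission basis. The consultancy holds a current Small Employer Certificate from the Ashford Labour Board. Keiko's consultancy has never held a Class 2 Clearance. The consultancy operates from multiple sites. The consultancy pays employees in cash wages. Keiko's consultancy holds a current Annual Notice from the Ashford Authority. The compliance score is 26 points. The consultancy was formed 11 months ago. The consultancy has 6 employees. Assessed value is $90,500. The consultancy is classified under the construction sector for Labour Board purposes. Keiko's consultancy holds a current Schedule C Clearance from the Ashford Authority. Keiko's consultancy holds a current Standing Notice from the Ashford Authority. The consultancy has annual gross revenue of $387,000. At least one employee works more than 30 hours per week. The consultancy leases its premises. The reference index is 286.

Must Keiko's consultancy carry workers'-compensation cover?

Yes — Keiko's consultancy must carry workers'-compensation cover.

Exception (a) is satisfied on its face — a current Standing Notice is held; the compliance score is 26 points, below the 27 points limit; annual gross revenue is $387,000, under the $410,000 limit. But applying paragraphs (f)–(l): (f) is triggered — the reference index is 286, meeting the 267 threshold. (g) is engaged (the consultancy is classified under the construction sector), but is overridden by (h): (h) applies — a current General Registration is held. (i) would limit (h) — at least one employee exceeds 30 hours/week — but (j) sets (i) aside: (j) operates against (i): the reportable unit count is 38, less than the 45 limit. (k) applies (assessed value is $90,500, under the $103,500 limit), but is set aside by (l): (l) operates against (k): the baseline figure is 889, meeting the 793 threshold. So (a) is unavailable.
Exception (b) requires that the employer provides no cash remuneration (equity only); but employees are paid cash wages, so (b) is unavailable.
Exception (c) is satisfied on its face — a current Small Employer Certificate is held; the employer's headcount is 6, below the 8 limit. However, paragraphs (m)–(n) must be considered: (m) operates against (c): a current Schedule C Clearance is held. (n) is not engaged (the Class 2 Clearance is not current), so (m) stands. So (c) is unavailable.
Exception (d): the business's age is 11 months, under the 14 months limit; the coverage ratio is 41%, meeting the 40% threshold; a current Annual Notice is held — every condition holds. However, paragraph (o) must be considered: (o) operates against (d): the registered capacity is 2,280 units, below the 2,290 units limit. Exception (d) does not apply.
Exception (e) fails — the employer operates from multiple sites.
No exception is made out. Keiko's consultancy falls within the general rule.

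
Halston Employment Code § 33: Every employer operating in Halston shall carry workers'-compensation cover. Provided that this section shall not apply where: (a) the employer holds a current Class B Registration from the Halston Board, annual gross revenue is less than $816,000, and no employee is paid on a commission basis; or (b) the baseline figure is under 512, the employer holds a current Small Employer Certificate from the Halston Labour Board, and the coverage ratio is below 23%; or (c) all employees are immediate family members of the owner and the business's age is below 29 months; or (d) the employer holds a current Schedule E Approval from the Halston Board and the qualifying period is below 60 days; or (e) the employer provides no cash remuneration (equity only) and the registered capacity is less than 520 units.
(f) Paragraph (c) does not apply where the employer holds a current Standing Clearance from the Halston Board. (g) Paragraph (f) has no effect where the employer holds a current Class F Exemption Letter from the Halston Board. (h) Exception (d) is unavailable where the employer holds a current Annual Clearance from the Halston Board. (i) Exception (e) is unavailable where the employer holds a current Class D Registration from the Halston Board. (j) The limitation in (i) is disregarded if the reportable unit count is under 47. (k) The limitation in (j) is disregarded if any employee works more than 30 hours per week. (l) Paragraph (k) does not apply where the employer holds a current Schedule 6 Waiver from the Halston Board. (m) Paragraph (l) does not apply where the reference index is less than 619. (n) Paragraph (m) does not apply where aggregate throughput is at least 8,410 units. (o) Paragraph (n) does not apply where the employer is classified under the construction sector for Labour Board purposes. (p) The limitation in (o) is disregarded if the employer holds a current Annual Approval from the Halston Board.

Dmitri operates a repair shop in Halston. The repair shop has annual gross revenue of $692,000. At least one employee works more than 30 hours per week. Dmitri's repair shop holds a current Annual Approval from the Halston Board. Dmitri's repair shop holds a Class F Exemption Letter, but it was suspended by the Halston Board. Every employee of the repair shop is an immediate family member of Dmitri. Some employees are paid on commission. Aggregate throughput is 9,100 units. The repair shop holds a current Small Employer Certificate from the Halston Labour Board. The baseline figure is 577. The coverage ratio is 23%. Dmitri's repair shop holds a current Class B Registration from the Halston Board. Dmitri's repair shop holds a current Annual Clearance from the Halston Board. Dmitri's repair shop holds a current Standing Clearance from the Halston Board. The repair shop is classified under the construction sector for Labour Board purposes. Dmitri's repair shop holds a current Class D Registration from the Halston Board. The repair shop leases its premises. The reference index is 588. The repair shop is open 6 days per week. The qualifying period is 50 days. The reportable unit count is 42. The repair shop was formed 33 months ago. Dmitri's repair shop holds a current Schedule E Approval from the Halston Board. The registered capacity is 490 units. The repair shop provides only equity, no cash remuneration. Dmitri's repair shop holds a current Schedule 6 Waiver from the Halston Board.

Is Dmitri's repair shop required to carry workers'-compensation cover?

No — exception (e) applies; Dmitri's repair shop is not required to carry workers'-compensation cover.

Exception (a) fails — some employees are paid on commission.
Exception (b) does not apply: the baseline figure is 577, not under 512.
Exception (c) does not apply: the business's age is 33 months, not below 29 months.
All of (d)'s requirements are met (a current Schedule E Approval is held; the qualifying period is 50 days, below the 60 days limit). Turning to paragraph (h): (h) operates against (d): a current Annual Clearance is held. Exception (d) does not apply.
Exception (e): remuneration is equity-only; the registered capacity is 490 units, less than the 520 units limit — every condition holds. Applying paragraphs (i)–(p): (i) would limit (e) — a current Class D Registration is held — but (j) sets (i) aside: (j) is engaged — the reportable unit count is 42, under the 47 limit. (k) would limit (j) — at least one employee exceeds 30 hours/week — but (l) sets (k) aside: (l) is triggered — a current Schedule 6 Waiver is held. (m) would limit (l) — the reference index is 588, less than the 619 limit — but (n) sets (m) aside: (n) operates against (m): aggregate throughput is 9,100 units, meeting the 8,410 units threshold. (o) is triggered (the repair shop is classified under the construction sector), but is itself disapplied by (p): (p) operates against (o): a current Annual Approval is held. So (e) applies.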